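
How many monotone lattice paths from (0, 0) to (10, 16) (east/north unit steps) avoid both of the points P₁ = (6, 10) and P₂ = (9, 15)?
Number of paths = 1911943

Inclusion–exclusion. Total paths: C(26, 10) = 5311735. Through P₁: C(16, 6)·C(10, 4) = 1681680. Through P₂: C(24, 9)·C(2, 1) = 2615008. Since P₁ is strictly southwest of P₂, a monotone path through both must visit P₁ then P₂; paths through both = C(16, 6)·C(8, 3)·C(2, 1) = 896896. Avoid both = 5311735 − 1681680 − 2615008 + 896896 = 1911943.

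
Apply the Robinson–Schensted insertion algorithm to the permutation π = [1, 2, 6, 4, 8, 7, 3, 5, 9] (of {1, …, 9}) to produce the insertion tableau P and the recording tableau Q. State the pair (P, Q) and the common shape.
P = [1, 2, 3, 5, 9] / [4, 7] / [6, 8];  Q = [1, 2, 3, 5, 9] / [4, 6] / [7, 8];  common shape = (5, 2, 2)

Row-insert the values π_1, π_2, … into P one at a time, bumping the leftmost entry strictly greater than the inserted value down to the next row. The recording tableau Q records, in position (i, j), the step at which that cell was added to P.
  Insert 1 (step 1): P = [1];  Q = [1]
  Insert 2 (step 2): P = [1, 2];  Q = [1, 2]
  Insert 6 (step 3): P = [1, 2, 6];  Q = [1, 2, 3]
  Insert 4 (step 4): P = [1, 2, 4] / [6];  Q = [1, 2, 3] / [4]
  Insert 8 (step 5): P = [1, 2, 4, 8] / [6];  Q = [1, 2, 3, 5] / [4]
  Insert 7 (step 6): P = [1, 2, 4, 7] / [6, 8];  Q = [1, 2, 3, 5] / [4, 6]
  Insert 3 (step 7): P = [1, 2, 3, 7] / [4, 8] / [6];  Q = [1, 2, 3, 5] / [4, 6] / [7]
  Insert 5 (step 8): P = [1, 2, 3, 5] / [4, 7] / [6, 8];  Q = [1, 2, 3, 5] / [4, 6] / [7, 8]
  Insert 9 (step 9): P = [1, 2, 3, 5, 9] / [4, 7] / [6, 8];  Q = [1, 2, 3, 5, 9] / [4, 6] / [7, 8]
Final shape: (5, 2, 2).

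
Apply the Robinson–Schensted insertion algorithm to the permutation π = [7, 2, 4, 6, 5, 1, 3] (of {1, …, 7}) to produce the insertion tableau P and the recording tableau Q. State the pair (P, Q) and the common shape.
P = [1, 3, 5] / [2, 4] / [6] / [7];  Q = [1, 3, 4] / [2, 7] / [5] / [6];  common shape = (3, 2, 1, 1)

Row-insert the values π_1, π_2, … into P one at a time, bumping the leftmost entry strictly greater than the inserted value down to the next row. The recording tableau Q records, in position (i, j), the step at which that cell was added to P.
  Insert 7 (step 1): P = [7];  Q = [1]
  Insert 2 (step 2): P = [2] / [7];  Q = [1] / [2]
  Insert 4 (step 3): P = [2, 4] / [7];  Q = [1, 3] / [2]
  Insert 6 (step 4): P = [2, 4, 6] / [7];  Q = [1, 3, 4] / [2]
  Insert 5 (step 5): P = [2, 4, 5] / [6] / [7];  Q = [1, 3, 4] / [2] / [5]
  Insert 1 (step 6): P = [1, 4, 5] / [2] / [6] / [7];  Q = [1, 3, 4] / [2] / [5] / [6]
  Insert 3 (step 7): P = [1, 3, 5] / [2, 4] / [6] / [7];  Q = [1, 3, 4] / [2, 7] / [5] / [6]
Final shape: (3, 2, 1, 1).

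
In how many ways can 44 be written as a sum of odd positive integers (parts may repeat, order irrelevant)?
p_odd(44) = 1816

Enumerate partitions using only odd parts via the recurrence o(n, m) = o(n, m−2) + o(n−m, m) over odd m, starting from the largest odd part ≤ n. This gives p_odd(44) = 1816. (Euler's theorem: equals the count of distinct-part partitions.)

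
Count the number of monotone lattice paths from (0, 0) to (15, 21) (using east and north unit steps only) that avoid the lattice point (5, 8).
Number of paths = 4095489618

Total paths from (0, 0) to (15, 21): C(36, 15) = 5567902560. Paths through (5, 8): (paths (0, 0) → (5, 8)) × (paths (5, 8) → (15, 21)) = C(13, 5) · C(23, 10) = 1287 · 1144066 = 1472412942. Avoidance count = 5567902560 − 1472412942 = 4095489618.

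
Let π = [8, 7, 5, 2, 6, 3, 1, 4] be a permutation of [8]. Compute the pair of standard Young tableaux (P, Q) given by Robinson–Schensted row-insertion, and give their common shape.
P = [1, 3, 4] / [2, 6] / [5] / [7] / [8];  Q = [1, 5, 8] / [2, 6] / [3] / [4] / [7];  common shape = (3, 2, 1, 1, 1)

Row-insert the values π_1, π_2, … into P one at a time, bumping the leftmost entry strictly greater than the inserted value down to the next row. The recording tableau Q records, in position (i, j), the step at which that cell was added to P.
  Insert 8 (step 1): P = [8];  Q = [1]
  Insert 7 (step 2): P = [7] / [8];  Q = [1] / [2]
  Insert 5 (step 3): P = [5] / [7] / [8];  Q = [1] / [2] / [3]
  Insert 2 (step 4): P = [2] / [5] / [7] / [8];  Q = [1] / [2] / [3] / [4]
  Insert 6 (step 5): P = [2, 6] / [5] / [7] / [8];  Q = [1, 5] / [2] / [3] / [4]
  Insert 3 (step 6): P = [2, 3] / [5, 6] / [7] / [8];  Q = [1, 5] / [2, 6] / [3] / [4]
  Insert 1 (step 7): P = [1, 3] / [2, 6] / [5] / [7] / [8];  Q = [1, 5] / [2, 6] / [3] / [4] / [7]
  Insert 4 (step 8): P = [1, 3, 4] / [2, 6] / [5] / [7] / [8];  Q = [1, 5, 8] / [2, 6] / [3] / [4] / [7]
Final shape: (3, 2, 1, 1, 1).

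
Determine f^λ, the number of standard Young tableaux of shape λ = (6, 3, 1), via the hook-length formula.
# SYT of shape (6, 3, 1) = 315

Hook-length formula: f^λ = n! / Π hook(c), product over all cells c of the Young diagram. For λ = (6, 3, 1), n = 10 boxes. Hook lengths by row (left-to-right, top-to-bottom): [8, 6, 5, 3, 2, 1]; [4, 2, 1]; [1]. Product of hooks = 11520. So f^λ = 10! / 11520 = 3628800 / 11520 = 315.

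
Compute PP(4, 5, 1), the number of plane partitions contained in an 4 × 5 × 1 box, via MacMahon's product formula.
PP(4, 5, 1) = 126

Evaluate the triple product over i = 1..4, j = 1..5, k = 1..1. The factors are (2/1) · (3/2) · (4/3) · (5/4) · (6/5) · (3/2) · (4/3) · (5/4) · … (20 factors total). The numerators and denominators telescope so the product is an integer; carrying out the multiplication exactly gives PP(4, 5, 1) = 126.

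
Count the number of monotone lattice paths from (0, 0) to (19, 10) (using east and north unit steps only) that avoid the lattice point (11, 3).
Number of paths = 17687670

Total paths from (0, 0) to (19, 10): C(29, 19) = 20030010. Paths through (11, 3): (paths (0, 0) → (11, 3)) × (paths (11, 3) → (19, 10)) = C(14, 11) · C(15, 8) = 364 · 6435 = 2342340. Avoidance count = 20030010 − 2342340 = 17687670.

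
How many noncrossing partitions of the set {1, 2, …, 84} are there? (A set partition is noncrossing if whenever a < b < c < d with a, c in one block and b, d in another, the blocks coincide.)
C_84 = 270557451039395118028642463289168566420671280440

These noncrossing partitions are counted by the Catalan number C_n = (1/(n + 1)) · C(2n, n). For n = 84: C_84 = (1/85) · C(168, 84) = 22997383338348585032434609379579328145757058837400/85 = 270557451039395118028642463289168566420671280440.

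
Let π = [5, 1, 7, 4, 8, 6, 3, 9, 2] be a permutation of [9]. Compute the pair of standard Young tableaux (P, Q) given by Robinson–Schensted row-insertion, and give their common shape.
P = [1, 2, 6, 9] / [3, 7, 8] / [4] / [5];  Q = [1, 3, 5, 8] / [2, 4, 6] / [7] / [9];  common shape = (4, 3, 1, 1)

Row-insert the values π_1, π_2, … into P one at a time, bumping the leftmost entry strictly greater than the inserted value down to the next row. The recording tableau Q records, in position (i, j), the step at which that cell was added to P.
  Insert 5 (step 1): P = [5];  Q = [1]
  Insert 1 (step 2): P = [1] / [5];  Q = [1] / [2]
  Insert 7 (step 3): P = [1, 7] / [5];  Q = [1, 3] / [2]
  Insert 4 (step 4): P = [1, 4] / [5, 7];  Q = [1, 3] / [2, 4]
  Insert 8 (step 5): P = [1, 4, 8] / [5, 7];  Q = [1, 3, 5] / [2, 4]
  Insert 6 (step 6): P = [1, 4, 6] / [5, 7, 8];  Q = [1, 3, 5] / [2, 4, 6]
  Insert 3 (step 7): P = [1, 3, 6] / [4, 7, 8] / [5];  Q = [1, 3, 5] / [2, 4, 6] / [7]
  Insert 9 (step 8): P = [1, 3, 6, 9] / [4, 7, 8] / [5];  Q = [1, 3, 5, 8] / [2, 4, 6] / [7]
  Insert 2 (step 9): P = [1, 2, 6, 9] / [3, 7, 8] / [4] / [5];  Q = [1, 3, 5, 8] / [2, 4, 6] / [7] / [9]
Final shape: (4, 3, 1, 1).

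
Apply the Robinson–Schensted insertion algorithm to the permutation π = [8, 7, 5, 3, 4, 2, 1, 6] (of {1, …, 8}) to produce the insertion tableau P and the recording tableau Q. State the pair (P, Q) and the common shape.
P = [1, 4, 6] / [2] / [3] / [5] / [7] / [8];  Q = [1, 5, 8] / [2] / [3] / [4] / [6] / [7];  common shape = (3, 1, 1, 1, 1, 1)

Row-insert the values π_1, π_2, … into P one at a time, bumping the leftmost entry strictly greater than the inserted value down to the next row. The recording tableau Q records, in position (i, j), the step at which that cell was added to P.
  Insert 8 (step 1): P = [8];  Q = [1]
  Insert 7 (step 2): P = [7] / [8];  Q = [1] / [2]
  Insert 5 (step 3): P = [5] / [7] / [8];  Q = [1] / [2] / [3]
  Insert 3 (step 4): P = [3] / [5] / [7] / [8];  Q = [1] / [2] / [3] / [4]
  Insert 4 (step 5): P = [3, 4] / [5] / [7] / [8];  Q = [1, 5] / [2] / [3] / [4]
  Insert 2 (step 6): P = [2, 4] / [3] / [5] / [7] / [8];  Q = [1, 5] / [2] / [3] / [4] / [6]
  Insert 1 (step 7): P = [1, 4] / [2] / [3] / [5] / [7] / [8];  Q = [1, 5] / [2] / [3] / [4] / [6] / [7]
  Insert 6 (step 8): P = [1, 4, 6] / [2] / [3] / [5] / [7] / [8];  Q = [1, 5, 8] / [2] / [3] / [4] / [6] / [7]
Final shape: (3, 1, 1, 1, 1, 1).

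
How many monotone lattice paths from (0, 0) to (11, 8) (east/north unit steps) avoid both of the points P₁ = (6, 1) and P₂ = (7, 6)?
Number of paths = 44928

Inclusion–exclusion. Total paths: C(19, 11) = 75582. Through P₁: C(7, 6)·C(12, 5) = 5544. Through P₂: C(13, 7)·C(6, 4) = 25740. Since P₁ is strictly southwest of P₂, a monotone path through both must visit P₁ then P₂; paths through both = C(7, 6)·C(6, 1)·C(6, 4) = 630. Avoid both = 75582 − 5544 − 25740 + 630 = 44928.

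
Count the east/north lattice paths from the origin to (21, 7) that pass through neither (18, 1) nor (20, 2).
Number of paths = 1181400

Inclusion–exclusion. Total paths: C(28, 21) = 1184040. Through P₁: C(19, 18)·C(9, 3) = 1596. Through P₂: C(22, 20)·C(6, 1) = 1386. Since P₁ is strictly southwest of P₂, a monotone path through both must visit P₁ then P₂; paths through both = C(19, 18)·C(3, 2)·C(6, 1) = 342. Avoid both = 1184040 − 1596 − 1386 + 342 = 1181400.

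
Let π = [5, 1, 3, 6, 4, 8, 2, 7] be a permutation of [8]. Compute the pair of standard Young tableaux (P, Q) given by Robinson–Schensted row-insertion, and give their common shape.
P = [1, 2, 4, 7] / [3, 6, 8] / [5];  Q = [1, 3, 4, 6] / [2, 5, 8] / [7];  common shape = (4, 3, 1)

Row-insert the values π_1, π_2, … into P one at a time, bumping the leftmost entry strictly greater than the inserted value down to the next row. The recording tableau Q records, in position (i, j), the step at which that cell was added to P.
  Insert 5 (step 1): P = [5];  Q = [1]
  Insert 1 (step 2): P = [1] / [5];  Q = [1] / [2]
  Insert 3 (step 3): P = [1, 3] / [5];  Q = [1, 3] / [2]
  Insert 6 (step 4): P = [1, 3, 6] / [5];  Q = [1, 3, 4] / [2]
  Insert 4 (step 5): P = [1, 3, 4] / [5, 6];  Q = [1, 3, 4] / [2, 5]
  Insert 8 (step 6): P = [1, 3, 4, 8] / [5, 6];  Q = [1, 3, 4, 6] / [2, 5]
  Insert 2 (step 7): P = [1, 2, 4, 8] / [3, 6] / [5];  Q = [1, 3, 4, 6] / [2, 5] / [7]
  Insert 7 (step 8): P = [1, 2, 4, 7] / [3, 6, 8] / [5];  Q = [1, 3, 4, 6] / [2, 5, 8] / [7]
Final shape: (4, 3, 1).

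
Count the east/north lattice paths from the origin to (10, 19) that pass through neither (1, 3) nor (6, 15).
Number of paths = 9792270

Inclusion–exclusion. Total paths: C(29, 10) = 20030010. Through P₁: C(4, 1)·C(25, 9) = 8171900. Through P₂: C(21, 6)·C(8, 4) = 3798480. Since P₁ is strictly southwest of P₂, a monotone path through both must visit P₁ then P₂; paths through both = C(4, 1)·C(17, 5)·C(8, 4) = 1732640. Avoid both = 20030010 − 8171900 − 3798480 + 1732640 = 9792270.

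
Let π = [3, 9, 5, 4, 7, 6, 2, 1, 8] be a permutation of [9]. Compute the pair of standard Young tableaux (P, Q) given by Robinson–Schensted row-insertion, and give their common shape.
P = [1, 4, 6, 8] / [2, 7] / [3] / [5] / [9];  Q = [1, 2, 5, 9] / [3, 6] / [4] / [7] / [8];  common shape = (4, 2, 1, 1, 1)

Row-insert the values π_1, π_2, … into P one at a time, bumping the leftmost entry strictly greater than the inserted value down to the next row. The recording tableau Q records, in position (i, j), the step at which that cell was added to P.
  Insert 3 (step 1): P = [3];  Q = [1]
  Insert 9 (step 2): P = [3, 9];  Q = [1, 2]
  Insert 5 (step 3): P = [3, 5] / [9];  Q = [1, 2] / [3]
  Insert 4 (step 4): P = [3, 4] / [5] / [9];  Q = [1, 2] / [3] / [4]
  Insert 7 (step 5): P = [3, 4, 7] / [5] / [9];  Q = [1, 2, 5] / [3] / [4]
  Insert 6 (step 6): P = [3, 4, 6] / [5, 7] / [9];  Q = [1, 2, 5] / [3, 6] / [4]
  Insert 2 (step 7): P = [2, 4, 6] / [3, 7] / [5] / [9];  Q = [1, 2, 5] / [3, 6] / [4] / [7]
  Insert 1 (step 8): P = [1, 4, 6] / [2, 7] / [3] / [5] / [9];  Q = [1, 2, 5] / [3, 6] / [4] / [7] / [8]
  Insert 8 (step 9): P = [1, 4, 6, 8] / [2, 7] / [3] / [5] / [9];  Q = [1, 2, 5, 9] / [3, 6] / [4] / [7] / [8]
Final shape: (4, 2, 1, 1, 1).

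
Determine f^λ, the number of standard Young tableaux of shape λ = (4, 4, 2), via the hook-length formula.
# SYT of shape (4, 4, 2) = 252

Hook-length formula: f^λ = n! / Π hook(c), product over all cells c of the Young diagram. For λ = (4, 4, 2), n = 10 boxes. Hook lengths by row (left-to-right, top-to-bottom): [6, 5, 3, 2]; [5, 4, 2, 1]; [2, 1]. Product of hooks = 14400. So f^λ = 10! / 14400 = 3628800 / 14400 = 252.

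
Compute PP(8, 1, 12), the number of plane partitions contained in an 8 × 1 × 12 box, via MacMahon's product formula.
PP(8, 1, 12) = 125970

Evaluate the triple product over i = 1..8, j = 1..1, k = 1..12. The factors are (2/1) · (3/2) · (4/3) · (5/4) · (6/5) · (7/6) · (8/7) · (9/8) · … (96 factors total). The numerators and denominators telescope so the product is an integer; carrying out the multiplication exactly gives PP(8, 1, 12) = 125970.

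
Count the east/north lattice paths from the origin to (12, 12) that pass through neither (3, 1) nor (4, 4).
Number of paths = 1337336

Inclusion–exclusion. Total paths: C(24, 12) = 2704156. Through P₁: C(4, 3)·C(20, 9) = 671840. Through P₂: C(8, 4)·C(16, 8) = 900900. Since P₁ is strictly southwest of P₂, a monotone path through both must visit P₁ then P₂; paths through both = C(4, 3)·C(4, 1)·C(16, 8) = 205920. Avoid both = 2704156 − 671840 − 900900 + 205920 = 1337336.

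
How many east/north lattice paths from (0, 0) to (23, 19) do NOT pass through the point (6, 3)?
Number of paths = 348763849560

Total paths from (0, 0) to (23, 19): C(42, 23) = 446775310800. Paths through (6, 3): (paths (0, 0) → (6, 3)) × (paths (6, 3) → (23, 19)) = C(9, 6) · C(33, 17) = 84 · 1166803110 = 98011461240. Avoidance count = 446775310800 − 98011461240 = 348763849560.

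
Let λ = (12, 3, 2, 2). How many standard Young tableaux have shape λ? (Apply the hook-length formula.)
# SYT of shape (12, 3, 2, 2) = 604656

Hook-length formula: f^λ = n! / Π hook(c), product over all cells c of the Young diagram. For λ = (12, 3, 2, 2), n = 19 boxes. Hook lengths by row (left-to-right, top-to-bottom): [15, 14, 11, 9, 8, 7, 6, 5, 4, 3, 2, 1]; [5, 4, 1]; [3, 2]; [2, 1]. Product of hooks = 201180672000. So f^λ = 19! / 201180672000 = 121645100408832000 / 201180672000 = 604656.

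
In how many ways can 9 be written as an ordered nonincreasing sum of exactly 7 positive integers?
p(9, 7 parts) = 2

Partitions of n into exactly k parts ↔ partitions of n − k into at most k parts (subtract 1 from each part). For n = 9, k = 7, the partitions are: 3+1+1+1+1+1+1, 2+2+1+1+1+1+1. Count = 2.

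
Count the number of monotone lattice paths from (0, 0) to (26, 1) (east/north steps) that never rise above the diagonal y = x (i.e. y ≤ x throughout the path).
Number of paths = 26

By the reflection principle (André's argument), the number of monotone paths to (26, 1) with n ≤ m that never go above y = x is C(27, 26) − C(27, 27) = 27 − 1 = 26.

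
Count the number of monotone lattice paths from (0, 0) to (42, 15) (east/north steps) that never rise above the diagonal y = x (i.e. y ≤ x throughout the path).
Number of paths = 14363336766240

By the reflection principle (André's argument), the number of monotone paths to (42, 15) with n ≤ m that never go above y = x is C(57, 42) − C(57, 43) = 22057981462440 − 7694644696200 = 14363336766240.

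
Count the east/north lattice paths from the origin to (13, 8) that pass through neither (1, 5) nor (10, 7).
Number of paths = 124288

Inclusion–exclusion. Total paths: C(21, 13) = 203490. Through P₁: C(6, 1)·C(15, 12) = 2730. Through P₂: C(17, 10)·C(4, 3) = 77792. Since P₁ is strictly southwest of P₂, a monotone path through both must visit P₁ then P₂; paths through both = C(6, 1)·C(11, 9)·C(4, 3) = 1320. Avoid both = 203490 − 2730 − 77792 + 1320 = 124288.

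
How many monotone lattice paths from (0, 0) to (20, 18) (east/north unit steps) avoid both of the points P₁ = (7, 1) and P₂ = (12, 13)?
Number of paths = 25990847358

Inclusion–exclusion. Total paths: C(38, 20) = 33578000610. Through P₁: C(8, 7)·C(30, 13) = 958078800. Through P₂: C(25, 12)·C(13, 8) = 6692786100. Since P₁ is strictly southwest of P₂, a monotone path through both must visit P₁ then P₂; paths through both = C(8, 7)·C(17, 5)·C(13, 8) = 63711648. Avoid both = 33578000610 − 958078800 − 6692786100 + 63711648 = 25990847358.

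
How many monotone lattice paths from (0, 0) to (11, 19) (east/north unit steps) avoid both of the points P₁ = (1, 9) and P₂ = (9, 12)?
Number of paths = 42257660

Inclusion–exclusion. Total paths: C(30, 11) = 54627300. Through P₁: C(10, 1)·C(20, 10) = 1847560. Through P₂: C(21, 9)·C(9, 2) = 10581480. Since P₁ is strictly southwest of P₂, a monotone path through both must visit P₁ then P₂; paths through both = C(10, 1)·C(11, 8)·C(9, 2) = 59400. Avoid both = 54627300 − 1847560 − 10581480 + 59400 = 42257660.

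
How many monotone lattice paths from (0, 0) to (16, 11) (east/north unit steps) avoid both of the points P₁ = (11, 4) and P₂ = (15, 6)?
Number of paths = 11754081

Inclusion–exclusion. Total paths: C(27, 16) = 13037895. Through P₁: C(15, 11)·C(12, 5) = 1081080. Through P₂: C(21, 15)·C(6, 1) = 325584. Since P₁ is strictly southwest of P₂, a monotone path through both must visit P₁ then P₂; paths through both = C(15, 11)·C(6, 4)·C(6, 1) = 122850. Avoid both = 13037895 − 1081080 − 325584 + 122850 = 11754081.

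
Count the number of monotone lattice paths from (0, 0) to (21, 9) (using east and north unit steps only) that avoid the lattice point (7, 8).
Number of paths = 14210625

Total paths from (0, 0) to (21, 9): C(30, 21) = 14307150. Paths through (7, 8): (paths (0, 0) → (7, 8)) × (paths (7, 8) → (21, 9)) = C(15, 7) · C(15, 14) = 6435 · 15 = 96525. Avoidance count = 14307150 − 96525 = 14210625.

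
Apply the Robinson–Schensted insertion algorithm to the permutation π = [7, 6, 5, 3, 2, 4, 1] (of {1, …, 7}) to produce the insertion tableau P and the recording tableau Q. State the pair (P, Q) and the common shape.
P = [1, 4] / [2] / [3] / [5] / [6] / [7];  Q = [1, 6] / [2] / [3] / [4] / [5] / [7];  common shape = (2, 1, 1, 1, 1, 1)

Row-insert the values π_1, π_2, … into P one at a time, bumping the leftmost entry strictly greater than the inserted value down to the next row. The recording tableau Q records, in position (i, j), the step at which that cell was added to P.
  Insert 7 (step 1): P = [7];  Q = [1]
  Insert 6 (step 2): P = [6] / [7];  Q = [1] / [2]
  Insert 5 (step 3): P = [5] / [6] / [7];  Q = [1] / [2] / [3]
  Insert 3 (step 4): P = [3] / [5] / [6] / [7];  Q = [1] / [2] / [3] / [4]
  Insert 2 (step 5): P = [2] / [3] / [5] / [6] / [7];  Q = [1] / [2] / [3] / [4] / [5]
  Insert 4 (step 6): P = [2, 4] / [3] / [5] / [6] / [7];  Q = [1, 6] / [2] / [3] / [4] / [5]
  Insert 1 (step 7): P = [1, 4] / [2] / [3] / [5] / [6] / [7];  Q = [1, 6] / [2] / [3] / [4] / [5] / [7]
Final shape: (2, 1, 1, 1, 1, 1).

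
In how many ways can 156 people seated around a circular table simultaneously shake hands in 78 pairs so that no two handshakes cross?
C_78 = 73745243611532458459690151854647329239335600

These noncrossing handshakes are counted by the Catalan number C_n = (1/(n + 1)) · C(2n, n). For n = 78: C_78 = (1/79) · C(156, 78) = 5825874245311064218315521996517139009907512400/79 = 73745243611532458459690151854647329239335600.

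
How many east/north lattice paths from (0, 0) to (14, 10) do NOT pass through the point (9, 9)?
Number of paths = 1669536

Total paths from (0, 0) to (14, 10): C(24, 14) = 1961256. Paths through (9, 9): (paths (0, 0) → (9, 9)) × (paths (9, 9) → (14, 10)) = C(18, 9) · C(6, 5) = 48620 · 6 = 291720. Avoidance count = 1961256 − 291720 = 1669536.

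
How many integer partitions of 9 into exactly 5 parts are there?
p(9, 5 parts) = 5

Partitions of n into exactly k parts ↔ partitions of n − k into at most k parts (subtract 1 from each part). For n = 9, k = 5, the partitions are: 5+1+1+1+1, 4+2+1+1+1, 3+3+1+1+1, 3+2+2+1+1, 2+2+2+2+1. Count = 5.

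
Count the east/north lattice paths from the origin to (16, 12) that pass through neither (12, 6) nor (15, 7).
Number of paths = 25945587

Inclusion–exclusion. Total paths: C(28, 16) = 30421755. Through P₁: C(18, 12)·C(10, 4) = 3898440. Through P₂: C(22, 15)·C(6, 1) = 1023264. Since P₁ is strictly southwest of P₂, a monotone path through both must visit P₁ then P₂; paths through both = C(18, 12)·C(4, 3)·C(6, 1) = 445536. Avoid both = 30421755 − 3898440 − 1023264 + 445536 = 25945587.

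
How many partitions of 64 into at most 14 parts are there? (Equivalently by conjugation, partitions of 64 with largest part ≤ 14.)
p(64, parts ≤ 14) = 797341

Use the recurrence p(n, m) = p(n, m−1) + p(n−m, m): either the largest part is < m (count p(n, m−1)) or the largest part is exactly m (remove one copy of m, count p(n−m, m)). With p(0, ·) = 1 this gives p(64, parts ≤ 14) = 797341. (By conjugating Young diagrams, this also counts partitions of 64 into at most 14 parts.)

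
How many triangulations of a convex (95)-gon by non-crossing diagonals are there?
C_93 = 60960876535340415751462563580829648891969728907438000

These polygon triangulations are counted by the Catalan number C_n = (1/(n + 1)) · C(2n, n). For n = 93: C_93 = (1/94) · C(186, 93) = 5730322394321999080637480976597986995845154517299172000/94 = 60960876535340415751462563580829648891969728907438000.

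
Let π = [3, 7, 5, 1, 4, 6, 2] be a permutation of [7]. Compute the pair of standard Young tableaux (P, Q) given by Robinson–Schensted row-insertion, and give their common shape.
P = [1, 2, 6] / [3, 4] / [5] / [7];  Q = [1, 2, 6] / [3, 5] / [4] / [7];  common shape = (3, 2, 1, 1)

Row-insert the values π_1, π_2, … into P one at a time, bumping the leftmost entry strictly greater than the inserted value down to the next row. The recording tableau Q records, in position (i, j), the step at which that cell was added to P.
  Insert 3 (step 1): P = [3];  Q = [1]
  Insert 7 (step 2): P = [3, 7];  Q = [1, 2]
  Insert 5 (step 3): P = [3, 5] / [7];  Q = [1, 2] / [3]
  Insert 1 (step 4): P = [1, 5] / [3] / [7];  Q = [1, 2] / [3] / [4]
  Insert 4 (step 5): P = [1, 4] / [3, 5] / [7];  Q = [1, 2] / [3, 5] / [4]
  Insert 6 (step 6): P = [1, 4, 6] / [3, 5] / [7];  Q = [1, 2, 6] / [3, 5] / [4]
  Insert 2 (step 7): P = [1, 2, 6] / [3, 4] / [5] / [7];  Q = [1, 2, 6] / [3, 5] / [4] / [7]
Final shape: (3, 2, 1, 1).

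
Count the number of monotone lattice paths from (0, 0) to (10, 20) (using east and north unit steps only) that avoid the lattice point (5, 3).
Number of paths = 28570311

Total paths from (0, 0) to (10, 20): C(30, 10) = 30045015. Paths through (5, 3): (paths (0, 0) → (5, 3)) × (paths (5, 3) → (10, 20)) = C(8, 5) · C(22, 5) = 56 · 26334 = 1474704. Avoidance count = 30045015 − 1474704 = 28570311.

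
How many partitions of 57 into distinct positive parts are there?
q(57) = 7917

A partition into distinct parts is a strictly decreasing sequence summing to n. The recurrence d(n, m) = d(n, m−1) + d(n−m, m−1) (use part m at most once) with q(n) = d(n, n) gives q(57) = 7917. (Euler's theorem: # distinct-part partitions = # odd-part partitions.)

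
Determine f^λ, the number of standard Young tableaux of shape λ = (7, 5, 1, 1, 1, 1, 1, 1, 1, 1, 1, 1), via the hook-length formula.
# SYT of shape (7, 5, 1, 1, 1, 1, 1, 1, 1, 1, 1, 1) = 28452424

Hook-length formula: f^λ = n! / Π hook(c), product over all cells c of the Young diagram. For λ = (7, 5, 1, 1, 1, 1, 1, 1, 1, 1, 1, 1), n = 22 boxes. Hook lengths by row (left-to-right, top-to-bottom): [18, 7, 6, 5, 4, 2, 1]; [15, 4, 3, 2, 1]; [10]; [9]; [8]; [7]; [6]; [5]; [4]; [3]; [2]; [1]. Product of hooks = 39504568320000. So f^λ = 22! / 39504568320000 = 1124000727777607680000 / 39504568320000 = 28452424.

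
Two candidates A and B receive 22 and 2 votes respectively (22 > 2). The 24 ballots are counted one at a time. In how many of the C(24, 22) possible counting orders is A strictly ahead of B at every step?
Strict-lead orderings = 230

Total orderings of the 24 votes with 22 for A: C(24, 22) = 276. By the Bertrand ballot formula (Cycle Lemma / reflection principle), the number of orderings in which A is strictly ahead of B throughout is (p − q)/(p + q) · C(p + q, p) = (22 − 2)/(22 + 2) · 276 = 230.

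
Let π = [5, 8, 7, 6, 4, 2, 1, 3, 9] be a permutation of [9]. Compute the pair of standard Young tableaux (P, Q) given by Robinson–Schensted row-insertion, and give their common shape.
P = [1, 3, 9] / [2, 6] / [4] / [5] / [7] / [8];  Q = [1, 2, 9] / [3, 8] / [4] / [5] / [6] / [7];  common shape = (3, 2, 1, 1, 1, 1)

Row-insert the values π_1, π_2, … into P one at a time, bumping the leftmost entry strictly greater than the inserted value down to the next row. The recording tableau Q records, in position (i, j), the step at which that cell was added to P.
  Insert 5 (step 1): P = [5];  Q = [1]
  Insert 8 (step 2): P = [5, 8];  Q = [1, 2]
  Insert 7 (step 3): P = [5, 7] / [8];  Q = [1, 2] / [3]
  Insert 6 (step 4): P = [5, 6] / [7] / [8];  Q = [1, 2] / [3] / [4]
  Insert 4 (step 5): P = [4, 6] / [5] / [7] / [8];  Q = [1, 2] / [3] / [4] / [5]
  Insert 2 (step 6): P = [2, 6] / [4] / [5] / [7] / [8];  Q = [1, 2] / [3] / [4] / [5] / [6]
  Insert 1 (step 7): P = [1, 6] / [2] / [4] / [5] / [7] / [8];  Q = [1, 2] / [3] / [4] / [5] / [6] / [7]
  Insert 3 (step 8): P = [1, 3] / [2, 6] / [4] / [5] / [7] / [8];  Q = [1, 2] / [3, 8] / [4] / [5] / [6] / [7]
  Insert 9 (step 9): P = [1, 3, 9] / [2, 6] / [4] / [5] / [7] / [8];  Q = [1, 2, 9] / [3, 8] / [4] / [5] / [6] / [7]
Final shape: (3, 2, 1, 1, 1, 1).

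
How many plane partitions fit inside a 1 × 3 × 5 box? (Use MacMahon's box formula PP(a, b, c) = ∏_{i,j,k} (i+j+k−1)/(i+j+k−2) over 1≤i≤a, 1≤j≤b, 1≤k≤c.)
PP(1, 3, 5) = 56

Evaluate the triple product over i = 1..1, j = 1..3, k = 1..5. The factors are (2/1) · (3/2) · (4/3) · (5/4) · (6/5) · (3/2) · (4/3) · (5/4) · … (15 factors total). The numerators and denominators telescope so the product is an integer; carrying out the multiplication exactly gives PP(1, 3, 5) = 56.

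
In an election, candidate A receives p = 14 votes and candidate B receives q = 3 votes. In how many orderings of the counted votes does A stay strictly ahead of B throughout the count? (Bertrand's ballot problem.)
Strict-lead orderings = 440

Total orderings of the 17 votes with 14 for A: C(17, 14) = 680. By the Bertrand ballot formula (Cycle Lemma / reflection principle), the number of orderings in which A is strictly ahead of B throughout is (p − q)/(p + q) · C(p + q, p) = (14 − 3)/(14 + 3) · 680 = 440.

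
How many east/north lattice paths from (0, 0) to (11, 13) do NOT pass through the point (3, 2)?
Number of paths = 1740324

Total paths from (0, 0) to (11, 13): C(24, 11) = 2496144. Paths through (3, 2): (paths (0, 0) → (3, 2)) × (paths (3, 2) → (11, 13)) = C(5, 3) · C(19, 8) = 10 · 75582 = 755820. Avoidance count = 2496144 − 755820 = 1740324.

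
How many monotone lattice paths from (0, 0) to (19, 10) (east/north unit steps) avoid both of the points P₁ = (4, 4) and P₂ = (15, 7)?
Number of paths = 11154290

Inclusion–exclusion. Total paths: C(29, 19) = 20030010. Through P₁: C(8, 4)·C(21, 15) = 3798480. Through P₂: C(22, 15)·C(7, 4) = 5969040. Since P₁ is strictly southwest of P₂, a monotone path through both must visit P₁ then P₂; paths through both = C(8, 4)·C(14, 11)·C(7, 4) = 891800. Avoid both = 20030010 − 3798480 − 5969040 + 891800 = 11154290.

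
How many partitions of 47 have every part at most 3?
p(47, parts ≤ 3) = 208

Use the recurrence p(n, m) = p(n, m−1) + p(n−m, m): either the largest part is < m (count p(n, m−1)) or the largest part is exactly m (remove one copy of m, count p(n−m, m)). With p(0, ·) = 1 this gives p(47, parts ≤ 3) = 208. (By conjugating Young diagrams, this also counts partitions of 47 into at most 3 parts.)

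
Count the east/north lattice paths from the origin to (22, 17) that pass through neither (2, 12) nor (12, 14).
Number of paths = 48255898496

Inclusion–exclusion. Total paths: C(39, 22) = 51021117810. Through P₁: C(14, 2)·C(25, 20) = 4834830. Through P₂: C(26, 12)·C(13, 10) = 2762102200. Since P₁ is strictly southwest of P₂, a monotone path through both must visit P₁ then P₂; paths through both = C(14, 2)·C(12, 10)·C(13, 10) = 1717716. Avoid both = 51021117810 − 4834830 − 2762102200 + 1717716 = 48255898496.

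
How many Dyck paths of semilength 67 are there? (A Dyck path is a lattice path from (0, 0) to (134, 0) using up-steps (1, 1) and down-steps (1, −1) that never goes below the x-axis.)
C_67 = 22033725021956517463358552614056949950

These Dyck paths are counted by the Catalan number C_n = (1/(n + 1)) · C(2n, n). For n = 67: C_67 = (1/68) · C(134, 67) = 1498293301493043187508381577755872596600/68 = 22033725021956517463358552614056949950.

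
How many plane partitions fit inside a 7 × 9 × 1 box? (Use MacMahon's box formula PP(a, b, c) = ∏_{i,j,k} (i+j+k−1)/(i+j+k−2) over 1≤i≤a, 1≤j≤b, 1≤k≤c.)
PP(7, 9, 1) = 11440

Evaluate the triple product over i = 1..7, j = 1..9, k = 1..1. The factors are (2/1) · (3/2) · (4/3) · (5/4) · (6/5) · (7/6) · (8/7) · (9/8) · … (63 factors total). The numerators and denominators telescope so the product is an integer; carrying out the multiplication exactly gives PP(7, 9, 1) = 11440.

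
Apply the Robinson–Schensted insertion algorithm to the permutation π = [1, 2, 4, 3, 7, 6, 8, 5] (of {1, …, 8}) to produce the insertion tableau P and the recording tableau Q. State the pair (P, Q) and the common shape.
P = [1, 2, 3, 5, 8] / [4, 6] / [7];  Q = [1, 2, 3, 5, 7] / [4, 6] / [8];  common shape = (5, 2, 1)

Row-insert the values π_1, π_2, … into P one at a time, bumping the leftmost entry strictly greater than the inserted value down to the next row. The recording tableau Q records, in position (i, j), the step at which that cell was added to P.
  Insert 1 (step 1): P = [1];  Q = [1]
  Insert 2 (step 2): P = [1, 2];  Q = [1, 2]
  Insert 4 (step 3): P = [1, 2, 4];  Q = [1, 2, 3]
  Insert 3 (step 4): P = [1, 2, 3] / [4];  Q = [1, 2, 3] / [4]
  Insert 7 (step 5): P = [1, 2, 3, 7] / [4];  Q = [1, 2, 3, 5] / [4]
  Insert 6 (step 6): P = [1, 2, 3, 6] / [4, 7];  Q = [1, 2, 3, 5] / [4, 6]
  Insert 8 (step 7): P = [1, 2, 3, 6, 8] / [4, 7];  Q = [1, 2, 3, 5, 7] / [4, 6]
  Insert 5 (step 8): P = [1, 2, 3, 5, 8] / [4, 6] / [7];  Q = [1, 2, 3, 5, 7] / [4, 6] / [8]
Final shape: (5, 2, 1).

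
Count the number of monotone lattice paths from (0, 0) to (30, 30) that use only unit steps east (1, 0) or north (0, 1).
Number of paths = 118264581564861424

A monotone lattice path from (0, 0) to (30, 30) consists of 30 east steps and 30 north steps in some order, so it is determined by which 30 of the 60 steps are east. The count is C(60, 30) = 118264581564861424.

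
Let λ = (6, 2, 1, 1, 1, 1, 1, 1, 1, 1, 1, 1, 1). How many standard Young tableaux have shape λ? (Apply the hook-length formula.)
# SYT of shape (6, 2, 1, 1, 1, 1, 1, 1, 1, 1, 1, 1, 1) = 90440

Hook-length formula: f^λ = n! / Π hook(c), product over all cells c of the Young diagram. For λ = (6, 2, 1, 1, 1, 1, 1, 1, 1, 1, 1, 1, 1), n = 19 boxes. Hook lengths by row (left-to-right, top-to-bottom): [18, 6, 4, 3, 2, 1]; [13, 1]; [11]; [10]; [9]; [8]; [7]; [6]; [5]; [4]; [3]; [2]; [1]. Product of hooks = 1345036492800. So f^λ = 19! / 1345036492800 = 121645100408832000 / 1345036492800 = 90440.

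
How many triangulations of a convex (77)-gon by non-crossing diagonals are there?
C_75 = 1221395654430378811828760722007962130791020

These polygon triangulations are counted by the Catalan number C_n = (1/(n + 1)) · C(2n, n). For n = 75: C_75 = (1/76) · C(150, 75) = 92826069736708789698985814872605121940117520/76 = 1221395654430378811828760722007962130791020.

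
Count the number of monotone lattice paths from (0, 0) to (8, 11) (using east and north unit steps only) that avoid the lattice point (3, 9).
Number of paths = 70962

Total paths from (0, 0) to (8, 11): C(19, 8) = 75582. Paths through (3, 9): (paths (0, 0) → (3, 9)) × (paths (3, 9) → (8, 11)) = C(12, 3) · C(7, 5) = 220 · 21 = 4620. Avoidance count = 75582 − 4620 = 70962.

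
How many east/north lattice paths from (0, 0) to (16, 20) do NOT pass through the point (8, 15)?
Number of paths = 6676837992

Total paths from (0, 0) to (16, 20): C(36, 16) = 7307872110. Paths through (8, 15): (paths (0, 0) → (8, 15)) × (paths (8, 15) → (16, 20)) = C(23, 8) · C(13, 8) = 490314 · 1287 = 631034118. Avoidance count = 7307872110 − 631034118 = 6676837992.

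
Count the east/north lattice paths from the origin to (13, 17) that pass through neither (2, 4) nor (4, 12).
Number of paths = 80025400

Inclusion–exclusion. Total paths: C(30, 13) = 119759850. Through P₁: C(6, 2)·C(24, 11) = 37442160. Through P₂: C(16, 4)·C(14, 9) = 3643640. Since P₁ is strictly southwest of P₂, a monotone path through both must visit P₁ then P₂; paths through both = C(6, 2)·C(10, 2)·C(14, 9) = 1351350. Avoid both = 119759850 − 37442160 − 3643640 + 1351350 = 80025400.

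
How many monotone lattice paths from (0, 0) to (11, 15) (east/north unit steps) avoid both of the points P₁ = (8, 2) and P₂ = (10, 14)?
Number of paths = 3786638

Inclusion–exclusion. Total paths: C(26, 11) = 7726160. Through P₁: C(10, 8)·C(16, 3) = 25200. Through P₂: C(24, 10)·C(2, 1) = 3922512. Since P₁ is strictly southwest of P₂, a monotone path through both must visit P₁ then P₂; paths through both = C(10, 8)·C(14, 2)·C(2, 1) = 8190. Avoid both = 7726160 − 25200 − 3922512 + 8190 = 3786638.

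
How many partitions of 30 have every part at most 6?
p(30, parts ≤ 6) = 1206

Use the recurrence p(n, m) = p(n, m−1) + p(n−m, m): either the largest part is < m (count p(n, m−1)) or the largest part is exactly m (remove one copy of m, count p(n−m, m)). With p(0, ·) = 1 this gives p(30, parts ≤ 6) = 1206. (By conjugating Young diagrams, this also counts partitions of 30 into at most 6 parts.)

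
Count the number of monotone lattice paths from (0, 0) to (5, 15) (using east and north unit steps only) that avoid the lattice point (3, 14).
Number of paths = 13464

Total paths from (0, 0) to (5, 15): C(20, 5) = 15504. Paths through (3, 14): (paths (0, 0) → (3, 14)) × (paths (3, 14) → (5, 15)) = C(17, 3) · C(3, 2) = 680 · 3 = 2040. Avoidance count = 15504 − 2040 = 13464.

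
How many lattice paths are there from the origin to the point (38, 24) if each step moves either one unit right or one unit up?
Number of paths = 96977332473382725

A monotone lattice path from (0, 0) to (38, 24) consists of 38 east steps and 24 north steps in some order, so it is determined by which 38 of the 62 steps are east. The count is C(62, 38) = 96977332473382725.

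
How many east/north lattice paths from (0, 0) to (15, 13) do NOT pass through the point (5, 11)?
Number of paths = 37153872

Total paths from (0, 0) to (15, 13): C(28, 15) = 37442160. Paths through (5, 11): (paths (0, 0) → (5, 11)) × (paths (5, 11) → (15, 13)) = C(16, 5) · C(12, 10) = 4368 · 66 = 288288. Avoidance count = 37442160 − 288288 = 37153872.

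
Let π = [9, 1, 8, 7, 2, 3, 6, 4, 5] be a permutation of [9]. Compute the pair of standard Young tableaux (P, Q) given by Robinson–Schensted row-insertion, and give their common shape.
P = [1, 2, 3, 4, 5] / [6] / [7] / [8] / [9];  Q = [1, 3, 6, 7, 9] / [2] / [4] / [5] / [8];  common shape = (5, 1, 1, 1, 1)

Row-insert the values π_1, π_2, … into P one at a time, bumping the leftmost entry strictly greater than the inserted value down to the next row. The recording tableau Q records, in position (i, j), the step at which that cell was added to P.
  Insert 9 (step 1): P = [9];  Q = [1]
  Insert 1 (step 2): P = [1] / [9];  Q = [1] / [2]
  Insert 8 (step 3): P = [1, 8] / [9];  Q = [1, 3] / [2]
  Insert 7 (step 4): P = [1, 7] / [8] / [9];  Q = [1, 3] / [2] / [4]
  Insert 2 (step 5): P = [1, 2] / [7] / [8] / [9];  Q = [1, 3] / [2] / [4] / [5]
  Insert 3 (step 6): P = [1, 2, 3] / [7] / [8] / [9];  Q = [1, 3, 6] / [2] / [4] / [5]
  Insert 6 (step 7): P = [1, 2, 3, 6] / [7] / [8] / [9];  Q = [1, 3, 6, 7] / [2] / [4] / [5]
  Insert 4 (step 8): P = [1, 2, 3, 4] / [6] / [7] / [8] / [9];  Q = [1, 3, 6, 7] / [2] / [4] / [5] / [8]
  Insert 5 (step 9): P = [1, 2, 3, 4, 5] / [6] / [7] / [8] / [9];  Q = [1, 3, 6, 7, 9] / [2] / [4] / [5] / [8]
Final shape: (5, 1, 1, 1, 1).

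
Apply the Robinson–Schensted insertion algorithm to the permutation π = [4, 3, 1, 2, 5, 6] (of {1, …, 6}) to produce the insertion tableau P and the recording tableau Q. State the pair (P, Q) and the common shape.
P = [1, 2, 5, 6] / [3] / [4];  Q = [1, 4, 5, 6] / [2] / [3];  common shape = (4, 1, 1)

Row-insert the values π_1, π_2, … into P one at a time, bumping the leftmost entry strictly greater than the inserted value down to the next row. The recording tableau Q records, in position (i, j), the step at which that cell was added to P.
  Insert 4 (step 1): P = [4];  Q = [1]
  Insert 3 (step 2): P = [3] / [4];  Q = [1] / [2]
  Insert 1 (step 3): P = [1] / [3] / [4];  Q = [1] / [2] / [3]
  Insert 2 (step 4): P = [1, 2] / [3] / [4];  Q = [1, 4] / [2] / [3]
  Insert 5 (step 5): P = [1, 2, 5] / [3] / [4];  Q = [1, 4, 5] / [2] / [3]
  Insert 6 (step 6): P = [1, 2, 5, 6] / [3] / [4];  Q = [1, 4, 5, 6] / [2] / [3]
Final shape: (4, 1, 1).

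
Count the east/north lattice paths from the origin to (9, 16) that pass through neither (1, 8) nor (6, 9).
Number of paths = 1333025

Inclusion–exclusion. Total paths: C(25, 9) = 2042975. Through P₁: C(9, 1)·C(16, 8) = 115830. Through P₂: C(15, 6)·C(10, 3) = 600600. Since P₁ is strictly southwest of P₂, a monotone path through both must visit P₁ then P₂; paths through both = C(9, 1)·C(6, 5)·C(10, 3) = 6480. Avoid both = 2042975 − 115830 − 600600 + 6480 = 1333025.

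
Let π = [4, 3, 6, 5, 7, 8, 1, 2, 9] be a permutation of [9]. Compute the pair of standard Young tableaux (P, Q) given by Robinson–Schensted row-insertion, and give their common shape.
P = [1, 2, 7, 8, 9] / [3, 5] / [4, 6];  Q = [1, 3, 5, 6, 9] / [2, 4] / [7, 8];  common shape = (5, 2, 2)

Row-insert the values π_1, π_2, … into P one at a time, bumping the leftmost entry strictly greater than the inserted value down to the next row. The recording tableau Q records, in position (i, j), the step at which that cell was added to P.
  Insert 4 (step 1): P = [4];  Q = [1]
  Insert 3 (step 2): P = [3] / [4];  Q = [1] / [2]
  Insert 6 (step 3): P = [3, 6] / [4];  Q = [1, 3] / [2]
  Insert 5 (step 4): P = [3, 5] / [4, 6];  Q = [1, 3] / [2, 4]
  Insert 7 (step 5): P = [3, 5, 7] / [4, 6];  Q = [1, 3, 5] / [2, 4]
  Insert 8 (step 6): P = [3, 5, 7, 8] / [4, 6];  Q = [1, 3, 5, 6] / [2, 4]
  Insert 1 (step 7): P = [1, 5, 7, 8] / [3, 6] / [4];  Q = [1, 3, 5, 6] / [2, 4] / [7]
  Insert 2 (step 8): P = [1, 2, 7, 8] / [3, 5] / [4, 6];  Q = [1, 3, 5, 6] / [2, 4] / [7, 8]
  Insert 9 (step 9): P = [1, 2, 7, 8, 9] / [3, 5] / [4, 6];  Q = [1, 3, 5, 6, 9] / [2, 4] / [7, 8]
Final shape: (5, 2, 2).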